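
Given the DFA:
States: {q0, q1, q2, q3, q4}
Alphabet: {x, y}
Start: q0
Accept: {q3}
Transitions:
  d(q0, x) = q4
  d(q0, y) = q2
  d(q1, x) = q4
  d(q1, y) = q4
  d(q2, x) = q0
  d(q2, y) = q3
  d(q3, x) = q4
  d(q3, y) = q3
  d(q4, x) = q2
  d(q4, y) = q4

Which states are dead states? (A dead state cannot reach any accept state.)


Forward reachability from each state:
  q0 -> reaches accept state q3 (live)
  q1 -> reaches accept state q3 (live)
  q2 -> reaches accept state q3 (live)
  q3 -> reaches accept state q3 (live)
  q4 -> reaches accept state q3 (live)

None (all states can reach an accept state)


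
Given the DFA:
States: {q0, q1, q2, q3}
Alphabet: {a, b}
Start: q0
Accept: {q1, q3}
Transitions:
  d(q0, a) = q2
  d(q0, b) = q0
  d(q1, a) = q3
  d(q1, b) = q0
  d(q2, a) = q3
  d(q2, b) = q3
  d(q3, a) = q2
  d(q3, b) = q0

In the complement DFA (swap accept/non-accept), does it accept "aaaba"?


Trace: q0 -> q2 -> q3 -> q2 -> q3 -> q2
Final: q2
Original accept: {q1, q3}
Complement: q2 is not in original accept

Yes, complement accepts (original rejects)


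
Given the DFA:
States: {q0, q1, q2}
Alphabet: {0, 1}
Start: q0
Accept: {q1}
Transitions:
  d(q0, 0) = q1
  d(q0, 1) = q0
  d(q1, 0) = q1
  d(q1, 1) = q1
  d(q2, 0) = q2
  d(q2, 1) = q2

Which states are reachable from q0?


BFS from q0:
  layer 0: {q0}
  layer 1: {q1}

{q0, q1}


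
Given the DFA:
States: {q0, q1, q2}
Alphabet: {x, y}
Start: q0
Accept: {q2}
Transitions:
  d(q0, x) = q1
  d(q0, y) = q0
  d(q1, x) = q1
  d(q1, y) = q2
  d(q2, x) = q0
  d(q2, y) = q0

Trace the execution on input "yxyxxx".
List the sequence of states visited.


Input: yxyxxx
d(q0, y) = q0
d(q0, x) = q1
d(q1, y) = q2
d(q2, x) = q0
d(q0, x) = q1
d(q1, x) = q1


q0 -> q0 -> q1 -> q2 -> q0 -> q1 -> q1


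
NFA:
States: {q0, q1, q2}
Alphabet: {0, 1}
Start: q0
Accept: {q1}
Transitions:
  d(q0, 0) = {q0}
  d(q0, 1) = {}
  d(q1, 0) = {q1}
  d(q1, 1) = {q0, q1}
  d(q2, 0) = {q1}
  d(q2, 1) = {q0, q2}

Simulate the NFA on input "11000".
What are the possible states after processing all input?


Start: {q0}
  --1--> {}
  --1--> {}
  --0--> {}
  --0--> {}
  --0--> {}

{} (empty set, no valid transitions)


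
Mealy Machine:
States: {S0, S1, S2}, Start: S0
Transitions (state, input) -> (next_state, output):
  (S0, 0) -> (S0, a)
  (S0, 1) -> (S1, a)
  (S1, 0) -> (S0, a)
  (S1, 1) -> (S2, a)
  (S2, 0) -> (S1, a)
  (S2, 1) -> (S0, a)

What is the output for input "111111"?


Step-by-step:
  (S0, 1) -> (S1, a)
  (S1, 1) -> (S2, a)
  (S2, 1) -> (S0, a)
  (S0, 1) -> (S1, a)
  (S1, 1) -> (S2, a)
  (S2, 1) -> (S0, a)

"aaaaaa"


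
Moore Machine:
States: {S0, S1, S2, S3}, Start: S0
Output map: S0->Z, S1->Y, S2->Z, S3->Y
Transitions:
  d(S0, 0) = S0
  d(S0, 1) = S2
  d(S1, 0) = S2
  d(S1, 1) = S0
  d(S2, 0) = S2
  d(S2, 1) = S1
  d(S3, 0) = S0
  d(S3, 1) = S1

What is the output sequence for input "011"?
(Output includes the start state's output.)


Start: S0 (output Z)
  --0--> S0 (output Z)
  --1--> S2 (output Z)
  --1--> S1 (output Y)

"ZZZY"


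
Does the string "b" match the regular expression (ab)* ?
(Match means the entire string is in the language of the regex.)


|string| = 1; first = 'b'; last = 'b'

No, "b" does not match (ab)*


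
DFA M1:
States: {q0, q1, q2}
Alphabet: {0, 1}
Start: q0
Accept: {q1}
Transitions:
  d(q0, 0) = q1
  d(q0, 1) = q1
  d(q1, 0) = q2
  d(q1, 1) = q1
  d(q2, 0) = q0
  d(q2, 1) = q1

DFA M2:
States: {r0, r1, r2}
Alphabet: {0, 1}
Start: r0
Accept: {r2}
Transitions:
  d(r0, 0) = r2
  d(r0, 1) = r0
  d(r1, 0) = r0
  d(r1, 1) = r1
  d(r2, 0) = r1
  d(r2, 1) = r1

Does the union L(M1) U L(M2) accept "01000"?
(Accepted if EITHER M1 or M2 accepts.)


M1: final=q1 accepted=True
M2: final=r1 accepted=False

Yes, union accepts


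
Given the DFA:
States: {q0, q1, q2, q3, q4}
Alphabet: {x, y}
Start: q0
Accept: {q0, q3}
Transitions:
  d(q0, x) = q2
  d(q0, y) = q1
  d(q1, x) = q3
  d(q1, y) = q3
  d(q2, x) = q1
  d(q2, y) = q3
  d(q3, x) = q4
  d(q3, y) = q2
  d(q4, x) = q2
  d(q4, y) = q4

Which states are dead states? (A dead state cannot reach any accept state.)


Forward reachability from each state:
  q0 -> reaches accept state q0 (live)
  q1 -> reaches accept state q3 (live)
  q2 -> reaches accept state q3 (live)
  q3 -> reaches accept state q3 (live)
  q4 -> reaches accept state q3 (live)

None (all states can reach an accept state)


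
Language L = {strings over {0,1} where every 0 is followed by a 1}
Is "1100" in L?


'00' present: True; ends with '0': True

No, "1100" is not in L


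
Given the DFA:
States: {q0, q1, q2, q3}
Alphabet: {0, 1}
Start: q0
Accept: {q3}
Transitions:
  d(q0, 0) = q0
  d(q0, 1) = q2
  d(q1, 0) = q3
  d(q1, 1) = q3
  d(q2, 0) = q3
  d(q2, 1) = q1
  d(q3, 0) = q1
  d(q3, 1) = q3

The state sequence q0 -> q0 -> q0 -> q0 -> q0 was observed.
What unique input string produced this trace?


Trace back each transition to find the symbol:
  q0 --[0]--> q0
  q0 --[0]--> q0
  q0 --[0]--> q0
  q0 --[0]--> q0

"0000"


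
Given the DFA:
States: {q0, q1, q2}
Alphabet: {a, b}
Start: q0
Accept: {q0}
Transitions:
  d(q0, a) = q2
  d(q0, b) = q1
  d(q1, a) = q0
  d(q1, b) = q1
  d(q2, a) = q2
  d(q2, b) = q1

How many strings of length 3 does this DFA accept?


Enumerating all length-3 strings:
  "aaa" -> q2 [reject]
  "aab" -> q1 [reject]
  "aba" -> q0 [accept]
  "abb" -> q1 [reject]
  "baa" -> q2 [reject]
  "bab" -> q1 [reject]
  "bba" -> q0 [accept]
  "bbb" -> q1 [reject]

2 out of 8


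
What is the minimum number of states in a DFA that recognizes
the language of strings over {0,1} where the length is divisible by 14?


States track (length) mod 14.
Need 14 states: one per remainder 0..13; accept = remainder 0.

14


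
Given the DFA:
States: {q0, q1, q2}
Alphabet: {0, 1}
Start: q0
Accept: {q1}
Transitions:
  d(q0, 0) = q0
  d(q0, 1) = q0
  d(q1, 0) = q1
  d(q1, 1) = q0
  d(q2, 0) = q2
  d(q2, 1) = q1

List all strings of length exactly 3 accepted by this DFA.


All strings of length 3: 8 total
Accepted: 0

None


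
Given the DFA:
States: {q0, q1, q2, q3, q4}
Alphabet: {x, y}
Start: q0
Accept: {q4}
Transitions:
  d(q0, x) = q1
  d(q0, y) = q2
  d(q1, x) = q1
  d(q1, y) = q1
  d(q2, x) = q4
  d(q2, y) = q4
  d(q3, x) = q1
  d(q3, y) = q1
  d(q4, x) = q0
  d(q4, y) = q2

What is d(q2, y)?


Looking up transition d(q2, y)

q4


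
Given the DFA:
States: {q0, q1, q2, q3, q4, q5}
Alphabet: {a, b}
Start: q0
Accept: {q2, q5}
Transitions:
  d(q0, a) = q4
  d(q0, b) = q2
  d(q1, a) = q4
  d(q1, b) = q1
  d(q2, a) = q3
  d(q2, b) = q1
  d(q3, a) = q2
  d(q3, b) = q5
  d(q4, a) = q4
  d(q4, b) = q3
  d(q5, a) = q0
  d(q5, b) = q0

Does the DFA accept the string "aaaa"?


Trace: q0 -> q4 -> q4 -> q4 -> q4
Final state: q4
Accept states: {q2, q5}

No, rejected (final state q4 is not an accept state)


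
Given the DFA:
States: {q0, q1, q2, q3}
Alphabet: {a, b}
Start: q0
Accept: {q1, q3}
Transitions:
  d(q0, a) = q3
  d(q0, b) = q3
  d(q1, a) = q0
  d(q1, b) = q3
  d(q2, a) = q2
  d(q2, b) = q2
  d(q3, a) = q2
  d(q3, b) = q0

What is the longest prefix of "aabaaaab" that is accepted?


Run the DFA, marking each prefix where the state is accepting:
  "" -> q0 [reject]
  "a" -> q3 [accept]
  "aa" -> q2 [reject]
  "aab" -> q2 [reject]
  "aaba" -> q2 [reject]
  "aabaa" -> q2 [reject]
  "aabaaa" -> q2 [reject]
  "aabaaaa" -> q2 [reject]
  "aabaaaab" -> q2 [reject]

"a"


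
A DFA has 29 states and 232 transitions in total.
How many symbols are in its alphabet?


Each state has exactly one transition per symbol.
|alphabet| = transitions / states = 232 / 29 = 8

8


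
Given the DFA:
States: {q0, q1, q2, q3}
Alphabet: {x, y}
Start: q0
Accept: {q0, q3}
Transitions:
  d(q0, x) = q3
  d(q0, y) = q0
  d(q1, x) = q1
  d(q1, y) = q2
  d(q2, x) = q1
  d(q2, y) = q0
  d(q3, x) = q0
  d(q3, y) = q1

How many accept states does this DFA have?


Accept states listed: {q0, q3}
Counting: q0(1) q3(2)

2


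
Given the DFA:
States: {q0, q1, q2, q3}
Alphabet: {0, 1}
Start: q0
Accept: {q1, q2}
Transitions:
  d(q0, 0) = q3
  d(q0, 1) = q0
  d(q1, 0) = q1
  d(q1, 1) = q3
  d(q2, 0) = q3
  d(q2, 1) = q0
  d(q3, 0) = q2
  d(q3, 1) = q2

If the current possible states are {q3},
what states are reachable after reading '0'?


Apply transition on '0' from each current state:
  d(q3, 0) = q2

{q2}


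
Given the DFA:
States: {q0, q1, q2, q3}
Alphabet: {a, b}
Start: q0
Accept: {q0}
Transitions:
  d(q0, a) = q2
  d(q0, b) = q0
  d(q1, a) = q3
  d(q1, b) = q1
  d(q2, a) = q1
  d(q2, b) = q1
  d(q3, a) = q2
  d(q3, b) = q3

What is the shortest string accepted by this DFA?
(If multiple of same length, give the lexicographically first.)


BFS by string length (lex-first path to each state shown):
  len 0: q0<-""
Found accept state at length 0.

"" (empty string)


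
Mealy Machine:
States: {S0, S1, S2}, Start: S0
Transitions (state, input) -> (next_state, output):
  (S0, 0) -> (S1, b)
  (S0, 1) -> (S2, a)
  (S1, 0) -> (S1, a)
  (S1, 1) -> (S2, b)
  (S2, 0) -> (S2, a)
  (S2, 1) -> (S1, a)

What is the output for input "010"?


Step-by-step:
  (S0, 0) -> (S1, b)
  (S1, 1) -> (S2, b)
  (S2, 0) -> (S2, a)

"bba"


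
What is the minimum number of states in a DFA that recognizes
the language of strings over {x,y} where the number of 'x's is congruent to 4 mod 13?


States track (count of 'x') mod 13.
Need 13 states: one per remainder 0..12; accept = remainder 4.

13


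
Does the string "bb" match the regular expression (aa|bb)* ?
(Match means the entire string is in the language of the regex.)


|string| = 2; first = 'b'; last = 'b'

Yes, "bb" matches (aa|bb)*


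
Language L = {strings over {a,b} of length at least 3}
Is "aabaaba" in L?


length = 7

Yes, "aabaaba" is in L


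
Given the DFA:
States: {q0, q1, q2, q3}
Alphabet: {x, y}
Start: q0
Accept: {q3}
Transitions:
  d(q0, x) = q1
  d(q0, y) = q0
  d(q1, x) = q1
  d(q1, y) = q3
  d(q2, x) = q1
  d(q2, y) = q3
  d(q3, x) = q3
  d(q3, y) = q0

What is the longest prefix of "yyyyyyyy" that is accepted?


Run the DFA, marking each prefix where the state is accepting:
  "" -> q0 [reject]
  "y" -> q0 [reject]
  "yy" -> q0 [reject]
  "yyy" -> q0 [reject]
  "yyyy" -> q0 [reject]
  "yyyyy" -> q0 [reject]
  "yyyyyy" -> q0 [reject]
  "yyyyyyy" -> q0 [reject]
  "yyyyyyyy" -> q0 [reject]

No prefix is accepted


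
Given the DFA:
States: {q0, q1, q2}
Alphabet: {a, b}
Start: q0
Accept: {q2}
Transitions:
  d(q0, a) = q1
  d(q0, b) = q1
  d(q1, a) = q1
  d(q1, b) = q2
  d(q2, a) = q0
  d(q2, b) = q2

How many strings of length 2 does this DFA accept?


Enumerating all length-2 strings:
  "aa" -> q1 [reject]
  "ab" -> q2 [accept]
  "ba" -> q1 [reject]
  "bb" -> q2 [accept]

2 out of 4


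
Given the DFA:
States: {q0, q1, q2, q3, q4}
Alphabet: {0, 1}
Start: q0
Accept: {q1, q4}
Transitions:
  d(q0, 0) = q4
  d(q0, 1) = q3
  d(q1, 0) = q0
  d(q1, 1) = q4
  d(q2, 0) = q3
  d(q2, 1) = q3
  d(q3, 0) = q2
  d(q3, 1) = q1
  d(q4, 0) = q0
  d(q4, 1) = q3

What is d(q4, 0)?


Looking up transition d(q4, 0)

q0


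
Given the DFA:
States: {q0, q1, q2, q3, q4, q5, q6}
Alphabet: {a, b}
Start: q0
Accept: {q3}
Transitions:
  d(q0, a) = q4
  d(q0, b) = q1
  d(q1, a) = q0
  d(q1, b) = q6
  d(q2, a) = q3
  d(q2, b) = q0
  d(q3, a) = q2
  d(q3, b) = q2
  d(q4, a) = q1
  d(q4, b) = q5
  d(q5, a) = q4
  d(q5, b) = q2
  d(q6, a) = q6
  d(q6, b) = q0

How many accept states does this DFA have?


Accept states listed: {q3}
Counting: q3(1)

1


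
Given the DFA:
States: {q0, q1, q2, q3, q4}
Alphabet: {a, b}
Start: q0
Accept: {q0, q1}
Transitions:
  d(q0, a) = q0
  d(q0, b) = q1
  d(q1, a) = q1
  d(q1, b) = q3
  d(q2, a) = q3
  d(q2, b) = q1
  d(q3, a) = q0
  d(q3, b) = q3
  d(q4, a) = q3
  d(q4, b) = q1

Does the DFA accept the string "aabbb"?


Trace: q0 -> q0 -> q0 -> q1 -> q3 -> q3
Final state: q3
Accept states: {q0, q1}

No, rejected (final state q3 is not an accept state)


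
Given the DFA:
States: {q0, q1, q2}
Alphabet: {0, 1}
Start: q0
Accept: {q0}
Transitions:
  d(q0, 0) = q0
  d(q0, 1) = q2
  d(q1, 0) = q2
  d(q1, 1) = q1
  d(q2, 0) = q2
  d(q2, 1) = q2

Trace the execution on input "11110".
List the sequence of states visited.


Input: 11110
d(q0, 1) = q2
d(q2, 1) = q2
d(q2, 1) = q2
d(q2, 1) = q2
d(q2, 0) = q2


q0 -> q2 -> q2 -> q2 -> q2 -> q2


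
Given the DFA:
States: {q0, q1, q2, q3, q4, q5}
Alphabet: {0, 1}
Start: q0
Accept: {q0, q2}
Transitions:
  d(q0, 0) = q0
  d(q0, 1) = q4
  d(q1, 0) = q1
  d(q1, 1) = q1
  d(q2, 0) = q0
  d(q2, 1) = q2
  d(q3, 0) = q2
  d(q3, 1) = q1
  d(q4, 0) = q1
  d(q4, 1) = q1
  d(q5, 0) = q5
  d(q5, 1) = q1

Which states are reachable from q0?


BFS from q0:
  layer 0: {q0}
  layer 1: {q4}
  layer 2: {q1}

{q0, q1, q4}


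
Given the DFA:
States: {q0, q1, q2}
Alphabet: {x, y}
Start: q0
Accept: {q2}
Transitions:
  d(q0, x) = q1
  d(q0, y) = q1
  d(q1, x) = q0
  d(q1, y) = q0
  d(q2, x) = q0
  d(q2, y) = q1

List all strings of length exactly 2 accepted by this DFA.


All strings of length 2: 4 total
Accepted: 0

None


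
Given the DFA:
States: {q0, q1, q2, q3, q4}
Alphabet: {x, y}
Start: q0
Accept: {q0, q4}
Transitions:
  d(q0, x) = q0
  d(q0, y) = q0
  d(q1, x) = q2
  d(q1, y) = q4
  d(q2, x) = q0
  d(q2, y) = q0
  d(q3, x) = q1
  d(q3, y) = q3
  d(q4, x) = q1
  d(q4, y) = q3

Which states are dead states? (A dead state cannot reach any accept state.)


Forward reachability from each state:
  q0 -> reaches accept state q0 (live)
  q1 -> reaches accept state q0 (live)
  q2 -> reaches accept state q0 (live)
  q3 -> reaches accept state q0 (live)
  q4 -> reaches accept state q0 (live)

None (all states can reach an accept state)


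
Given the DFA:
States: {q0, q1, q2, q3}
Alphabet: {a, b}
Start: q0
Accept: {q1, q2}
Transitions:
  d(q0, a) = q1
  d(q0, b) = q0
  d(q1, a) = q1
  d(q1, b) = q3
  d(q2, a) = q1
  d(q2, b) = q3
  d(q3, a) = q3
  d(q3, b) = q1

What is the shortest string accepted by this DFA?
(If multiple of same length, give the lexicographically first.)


BFS by string length (lex-first path to each state shown):
  len 0: q0<-""
  len 1: q0<-"b", q1<-"a"
Found accept state at length 1.

"a"


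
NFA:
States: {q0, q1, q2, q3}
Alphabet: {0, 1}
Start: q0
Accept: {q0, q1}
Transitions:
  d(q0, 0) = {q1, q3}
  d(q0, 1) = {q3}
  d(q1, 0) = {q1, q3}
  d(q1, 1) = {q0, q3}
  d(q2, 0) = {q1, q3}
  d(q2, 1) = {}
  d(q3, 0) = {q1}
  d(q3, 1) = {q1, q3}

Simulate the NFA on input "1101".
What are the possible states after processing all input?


Start: {q0}
  --1--> {q3}
  --1--> {q1, q3}
  --0--> {q1, q3}
  --1--> {q0, q1, q3}

{q0, q1, q3}


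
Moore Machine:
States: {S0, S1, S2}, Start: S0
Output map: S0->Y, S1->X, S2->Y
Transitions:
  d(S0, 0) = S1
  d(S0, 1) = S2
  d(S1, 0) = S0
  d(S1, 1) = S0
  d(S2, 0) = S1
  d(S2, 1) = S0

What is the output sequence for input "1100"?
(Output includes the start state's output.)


Start: S0 (output Y)
  --1--> S2 (output Y)
  --1--> S0 (output Y)
  --0--> S1 (output X)
  --0--> S0 (output Y)

"YYYXY"


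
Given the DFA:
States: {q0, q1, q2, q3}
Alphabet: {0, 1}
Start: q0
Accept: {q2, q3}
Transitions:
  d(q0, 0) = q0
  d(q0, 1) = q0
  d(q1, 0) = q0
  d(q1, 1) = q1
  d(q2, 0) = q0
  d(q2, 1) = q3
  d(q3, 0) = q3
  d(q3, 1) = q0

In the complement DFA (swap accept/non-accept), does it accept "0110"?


Trace: q0 -> q0 -> q0 -> q0 -> q0
Final: q0
Original accept: {q2, q3}
Complement: q0 is not in original accept

Yes, complement accepts (original rejects)


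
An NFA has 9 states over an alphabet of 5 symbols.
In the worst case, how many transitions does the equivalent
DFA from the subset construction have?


Subset construction: one DFA state per subset of NFA states = 2^9 = 512 states.
Each DFA state has 5 outgoing transitions: 512 * 5 = 2560

2560


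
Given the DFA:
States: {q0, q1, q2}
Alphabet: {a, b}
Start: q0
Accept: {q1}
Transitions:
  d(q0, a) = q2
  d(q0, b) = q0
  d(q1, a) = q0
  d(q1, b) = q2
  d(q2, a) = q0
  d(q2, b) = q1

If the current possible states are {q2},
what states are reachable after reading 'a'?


Apply transition on 'a' from each current state:
  d(q2, a) = q0

{q0}


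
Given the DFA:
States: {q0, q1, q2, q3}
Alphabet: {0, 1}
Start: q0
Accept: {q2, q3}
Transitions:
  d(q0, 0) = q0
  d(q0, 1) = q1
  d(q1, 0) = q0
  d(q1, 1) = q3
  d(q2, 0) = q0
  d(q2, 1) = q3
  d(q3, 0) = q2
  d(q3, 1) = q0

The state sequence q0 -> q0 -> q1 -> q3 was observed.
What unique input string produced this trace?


Trace back each transition to find the symbol:
  q0 --[0]--> q0
  q0 --[1]--> q1
  q1 --[1]--> q3

"011"


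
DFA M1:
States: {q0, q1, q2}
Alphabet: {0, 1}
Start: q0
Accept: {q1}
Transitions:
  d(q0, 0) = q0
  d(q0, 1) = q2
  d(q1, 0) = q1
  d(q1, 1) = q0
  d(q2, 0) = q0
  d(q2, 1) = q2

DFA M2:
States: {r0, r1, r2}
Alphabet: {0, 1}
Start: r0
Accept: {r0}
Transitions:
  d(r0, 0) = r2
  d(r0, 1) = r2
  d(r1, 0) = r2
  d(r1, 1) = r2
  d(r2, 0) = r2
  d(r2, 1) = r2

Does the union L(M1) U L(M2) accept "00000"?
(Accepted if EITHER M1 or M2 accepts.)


M1: final=q0 accepted=False
M2: final=r2 accepted=False

No, union rejects (neither accepts)


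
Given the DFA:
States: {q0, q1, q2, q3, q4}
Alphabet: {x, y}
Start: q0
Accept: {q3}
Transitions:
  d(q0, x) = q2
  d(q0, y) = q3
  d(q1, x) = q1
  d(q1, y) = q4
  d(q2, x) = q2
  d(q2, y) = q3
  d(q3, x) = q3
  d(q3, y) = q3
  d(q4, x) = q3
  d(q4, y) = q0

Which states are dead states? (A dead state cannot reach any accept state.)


Forward reachability from each state:
  q0 -> reaches accept state q3 (live)
  q1 -> reaches accept state q3 (live)
  q2 -> reaches accept state q3 (live)
  q3 -> reaches accept state q3 (live)
  q4 -> reaches accept state q3 (live)

None (all states can reach an accept state)


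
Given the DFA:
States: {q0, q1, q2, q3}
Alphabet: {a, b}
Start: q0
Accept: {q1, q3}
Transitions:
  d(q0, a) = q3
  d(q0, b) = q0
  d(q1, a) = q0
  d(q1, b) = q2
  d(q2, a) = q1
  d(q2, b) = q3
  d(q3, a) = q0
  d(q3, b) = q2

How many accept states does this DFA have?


Accept states listed: {q1, q3}
Counting: q1(1) q3(2)

2


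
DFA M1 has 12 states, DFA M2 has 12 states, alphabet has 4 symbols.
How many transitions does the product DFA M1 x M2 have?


Product DFA has 12 * 12 = 144 states.
Each has 4 transitions: 144 * 4 = 576

576


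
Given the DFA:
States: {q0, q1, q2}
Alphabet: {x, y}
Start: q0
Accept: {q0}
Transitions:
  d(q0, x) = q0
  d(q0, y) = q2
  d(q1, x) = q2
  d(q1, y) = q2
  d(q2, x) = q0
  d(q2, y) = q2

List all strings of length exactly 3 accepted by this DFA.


All strings of length 3: 8 total
Accepted: 4

"xxx", "xyx", "yxx", "yyx"


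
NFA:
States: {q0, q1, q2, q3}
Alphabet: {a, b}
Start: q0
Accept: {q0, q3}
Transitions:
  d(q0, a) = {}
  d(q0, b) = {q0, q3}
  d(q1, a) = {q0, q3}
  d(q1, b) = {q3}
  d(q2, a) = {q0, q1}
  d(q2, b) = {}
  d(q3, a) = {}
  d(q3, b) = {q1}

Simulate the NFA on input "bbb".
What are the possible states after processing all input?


Start: {q0}
  --b--> {q0, q3}
  --b--> {q0, q1, q3}
  --b--> {q0, q1, q3}

{q0, q1, q3}


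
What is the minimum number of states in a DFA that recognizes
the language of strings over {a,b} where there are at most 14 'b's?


States: count = 0, 1, ..., 14 (all accepting; 15 states), plus a dead state for count > 14.
Total: 15 + 1 = 16.

16


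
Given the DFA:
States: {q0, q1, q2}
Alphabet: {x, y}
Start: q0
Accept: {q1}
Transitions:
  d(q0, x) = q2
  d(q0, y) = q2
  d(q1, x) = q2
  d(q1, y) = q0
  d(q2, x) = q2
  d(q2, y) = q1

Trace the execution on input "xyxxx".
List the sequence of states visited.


Input: xyxxx
d(q0, x) = q2
d(q2, y) = q1
d(q1, x) = q2
d(q2, x) = q2
d(q2, x) = q2


q0 -> q2 -> q1 -> q2 -> q2 -> q2


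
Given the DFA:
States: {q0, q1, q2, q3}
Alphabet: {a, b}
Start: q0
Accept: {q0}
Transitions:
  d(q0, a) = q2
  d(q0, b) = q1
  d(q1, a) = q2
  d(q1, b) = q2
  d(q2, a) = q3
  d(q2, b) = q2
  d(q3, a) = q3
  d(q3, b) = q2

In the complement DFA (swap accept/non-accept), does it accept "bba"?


Trace: q0 -> q1 -> q2 -> q3
Final: q3
Original accept: {q0}
Complement: q3 is not in original accept

Yes, complement accepts (original rejects)


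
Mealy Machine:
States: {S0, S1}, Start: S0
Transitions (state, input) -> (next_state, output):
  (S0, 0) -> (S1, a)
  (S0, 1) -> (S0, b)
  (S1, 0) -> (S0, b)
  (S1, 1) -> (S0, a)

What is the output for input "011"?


Step-by-step:
  (S0, 0) -> (S1, a)
  (S1, 1) -> (S0, a)
  (S0, 1) -> (S0, b)

"aab"


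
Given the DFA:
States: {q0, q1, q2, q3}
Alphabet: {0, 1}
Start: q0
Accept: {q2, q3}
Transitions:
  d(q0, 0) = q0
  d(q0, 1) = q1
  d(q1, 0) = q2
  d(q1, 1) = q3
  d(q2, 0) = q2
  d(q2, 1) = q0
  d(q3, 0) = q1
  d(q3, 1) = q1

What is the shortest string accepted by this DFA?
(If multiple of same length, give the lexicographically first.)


BFS by string length (lex-first path to each state shown):
  len 0: q0<-""
  len 1: q0<-"0", q1<-"1"
  len 2: q0<-"00", q1<-"01", q2<-"10", q3<-"11"
Found accept state at length 2.

"10"


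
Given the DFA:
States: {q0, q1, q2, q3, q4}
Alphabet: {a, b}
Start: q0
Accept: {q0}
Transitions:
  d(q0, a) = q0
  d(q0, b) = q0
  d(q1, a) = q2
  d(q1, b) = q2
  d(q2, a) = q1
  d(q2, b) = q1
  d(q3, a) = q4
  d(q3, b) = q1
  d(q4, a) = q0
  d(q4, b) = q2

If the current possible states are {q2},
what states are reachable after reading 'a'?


Apply transition on 'a' from each current state:
  d(q2, a) = q1

{q1}


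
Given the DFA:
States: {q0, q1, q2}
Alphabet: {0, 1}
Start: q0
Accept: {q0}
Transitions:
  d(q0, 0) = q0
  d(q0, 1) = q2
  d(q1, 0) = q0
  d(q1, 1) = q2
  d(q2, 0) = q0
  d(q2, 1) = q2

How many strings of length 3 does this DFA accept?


Enumerating all length-3 strings:
  "000" -> q0 [accept]
  "001" -> q2 [reject]
  "010" -> q0 [accept]
  "011" -> q2 [reject]
  "100" -> q0 [accept]
  "101" -> q2 [reject]
  "110" -> q0 [accept]
  "111" -> q2 [reject]

4 out of 8


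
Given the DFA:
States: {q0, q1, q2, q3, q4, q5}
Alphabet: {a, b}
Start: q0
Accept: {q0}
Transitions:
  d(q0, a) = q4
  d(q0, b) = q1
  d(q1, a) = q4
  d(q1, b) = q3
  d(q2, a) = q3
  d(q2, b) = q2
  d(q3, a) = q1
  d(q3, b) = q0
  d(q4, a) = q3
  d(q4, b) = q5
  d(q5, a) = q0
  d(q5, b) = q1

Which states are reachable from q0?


BFS from q0:
  layer 0: {q0}
  layer 1: {q1, q4}
  layer 2: {q3, q5}

{q0, q1, q3, q4, q5}


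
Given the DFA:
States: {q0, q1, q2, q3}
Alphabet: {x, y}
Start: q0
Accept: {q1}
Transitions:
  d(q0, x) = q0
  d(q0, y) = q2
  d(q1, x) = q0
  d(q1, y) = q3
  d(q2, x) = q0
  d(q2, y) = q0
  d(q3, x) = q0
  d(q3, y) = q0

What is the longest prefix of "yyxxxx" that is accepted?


Run the DFA, marking each prefix where the state is accepting:
  "" -> q0 [reject]
  "y" -> q2 [reject]
  "yy" -> q0 [reject]
  "yyx" -> q0 [reject]
  "yyxx" -> q0 [reject]
  "yyxxx" -> q0 [reject]
  "yyxxxx" -> q0 [reject]

No prefix is accepted


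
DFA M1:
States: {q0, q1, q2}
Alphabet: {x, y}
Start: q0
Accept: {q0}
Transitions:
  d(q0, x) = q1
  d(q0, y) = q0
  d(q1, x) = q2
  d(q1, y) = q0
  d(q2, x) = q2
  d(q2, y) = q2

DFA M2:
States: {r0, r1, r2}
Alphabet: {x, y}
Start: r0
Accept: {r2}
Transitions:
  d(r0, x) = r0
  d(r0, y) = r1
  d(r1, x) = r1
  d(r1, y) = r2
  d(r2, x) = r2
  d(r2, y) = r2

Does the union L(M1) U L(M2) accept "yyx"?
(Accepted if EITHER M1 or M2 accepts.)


M1: final=q1 accepted=False
M2: final=r2 accepted=True

Yes, union accepts


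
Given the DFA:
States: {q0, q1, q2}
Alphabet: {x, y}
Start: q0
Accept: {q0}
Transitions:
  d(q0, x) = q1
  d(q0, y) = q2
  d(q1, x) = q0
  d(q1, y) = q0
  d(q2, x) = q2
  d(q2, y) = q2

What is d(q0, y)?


Looking up transition d(q0, y)

q2


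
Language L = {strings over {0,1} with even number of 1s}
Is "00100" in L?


count('1') = 1; 1 mod 2 = 1

No, "00100" is not in L


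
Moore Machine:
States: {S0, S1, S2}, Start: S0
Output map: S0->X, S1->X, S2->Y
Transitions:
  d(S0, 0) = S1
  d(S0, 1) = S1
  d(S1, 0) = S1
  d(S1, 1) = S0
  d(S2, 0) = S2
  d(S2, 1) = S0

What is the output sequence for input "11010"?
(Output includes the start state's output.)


Start: S0 (output X)
  --1--> S1 (output X)
  --1--> S0 (output X)
  --0--> S1 (output X)
  --1--> S0 (output X)
  --0--> S1 (output X)

"XXXXXX"


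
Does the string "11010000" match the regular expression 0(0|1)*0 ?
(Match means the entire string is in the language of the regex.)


|string| = 8; first = '1'; last = '0'

No, "11010000" does not match 0(0|1)*0


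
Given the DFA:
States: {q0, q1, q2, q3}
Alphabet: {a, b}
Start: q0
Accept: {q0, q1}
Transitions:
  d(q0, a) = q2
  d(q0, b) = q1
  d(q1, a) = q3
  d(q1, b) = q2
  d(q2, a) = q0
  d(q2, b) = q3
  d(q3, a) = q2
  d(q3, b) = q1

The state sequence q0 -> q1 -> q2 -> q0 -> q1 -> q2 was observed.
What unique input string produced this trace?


Trace back each transition to find the symbol:
  q0 --[b]--> q1
  q1 --[b]--> q2
  q2 --[a]--> q0
  q0 --[b]--> q1
  q1 --[b]--> q2

"bbabb"


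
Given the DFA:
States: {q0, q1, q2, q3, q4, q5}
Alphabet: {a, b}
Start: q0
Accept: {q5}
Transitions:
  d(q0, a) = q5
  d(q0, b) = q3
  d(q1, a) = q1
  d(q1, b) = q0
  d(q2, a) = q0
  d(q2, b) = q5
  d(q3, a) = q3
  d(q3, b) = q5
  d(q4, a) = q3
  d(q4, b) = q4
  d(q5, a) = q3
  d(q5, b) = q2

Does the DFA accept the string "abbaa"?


Trace: q0 -> q5 -> q2 -> q5 -> q3 -> q3
Final state: q3
Accept states: {q5}

No, rejected (final state q3 is not an accept state)


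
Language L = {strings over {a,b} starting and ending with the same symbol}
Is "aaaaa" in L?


first = 'a', last = 'a'

Yes, "aaaaa" is in L


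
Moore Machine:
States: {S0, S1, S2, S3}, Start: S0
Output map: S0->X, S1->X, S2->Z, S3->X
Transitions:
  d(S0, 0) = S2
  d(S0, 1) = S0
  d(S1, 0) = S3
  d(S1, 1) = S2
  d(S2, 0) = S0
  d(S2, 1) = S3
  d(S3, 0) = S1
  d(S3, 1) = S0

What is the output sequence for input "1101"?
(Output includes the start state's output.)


Start: S0 (output X)
  --1--> S0 (output X)
  --1--> S0 (output X)
  --0--> S2 (output Z)
  --1--> S3 (output X)

"XXXZX"


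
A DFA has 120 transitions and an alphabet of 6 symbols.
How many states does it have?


Each state has exactly one transition per symbol.
states = transitions / |alphabet| = 120 / 6 = 20

20


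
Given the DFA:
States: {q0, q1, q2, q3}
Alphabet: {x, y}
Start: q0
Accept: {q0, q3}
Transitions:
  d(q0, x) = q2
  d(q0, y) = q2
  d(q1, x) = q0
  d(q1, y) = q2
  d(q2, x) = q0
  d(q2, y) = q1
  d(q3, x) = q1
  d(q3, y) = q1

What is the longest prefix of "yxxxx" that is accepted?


Run the DFA, marking each prefix where the state is accepting:
  "" -> q0 [accept]
  "y" -> q2 [reject]
  "yx" -> q0 [accept]
  "yxx" -> q2 [reject]
  "yxxx" -> q0 [accept]
  "yxxxx" -> q2 [reject]

"yxxx"


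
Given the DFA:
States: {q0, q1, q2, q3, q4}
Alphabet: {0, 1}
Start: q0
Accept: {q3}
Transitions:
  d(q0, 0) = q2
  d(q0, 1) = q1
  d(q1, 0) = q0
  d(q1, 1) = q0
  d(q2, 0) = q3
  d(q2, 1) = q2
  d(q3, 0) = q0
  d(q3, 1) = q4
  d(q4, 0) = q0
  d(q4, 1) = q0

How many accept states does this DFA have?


Accept states listed: {q3}
Counting: q3(1)

1


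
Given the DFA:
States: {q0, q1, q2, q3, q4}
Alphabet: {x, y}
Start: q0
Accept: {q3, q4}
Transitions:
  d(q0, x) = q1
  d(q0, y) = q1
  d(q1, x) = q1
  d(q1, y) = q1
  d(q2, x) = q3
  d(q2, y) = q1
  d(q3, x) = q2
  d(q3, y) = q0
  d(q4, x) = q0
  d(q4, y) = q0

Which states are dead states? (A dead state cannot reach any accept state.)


Forward reachability from each state:
  q0 -> reaches {q0, q1}, no accept state (dead)
  q1 -> reaches {q1}, no accept state (dead)
  q2 -> reaches accept state q3 (live)
  q3 -> reaches accept state q3 (live)
  q4 -> reaches accept state q4 (live)

{q0, q1}


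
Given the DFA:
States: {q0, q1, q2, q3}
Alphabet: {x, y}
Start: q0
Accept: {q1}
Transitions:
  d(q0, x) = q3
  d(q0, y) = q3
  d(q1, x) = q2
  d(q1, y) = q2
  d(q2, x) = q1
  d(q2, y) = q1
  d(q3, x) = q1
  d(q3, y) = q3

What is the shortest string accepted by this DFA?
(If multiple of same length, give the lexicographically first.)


BFS by string length (lex-first path to each state shown):
  len 0: q0<-""
  len 1: q3<-"x"
  len 2: q1<-"xx", q3<-"xy"
Found accept state at length 2.

"xx"


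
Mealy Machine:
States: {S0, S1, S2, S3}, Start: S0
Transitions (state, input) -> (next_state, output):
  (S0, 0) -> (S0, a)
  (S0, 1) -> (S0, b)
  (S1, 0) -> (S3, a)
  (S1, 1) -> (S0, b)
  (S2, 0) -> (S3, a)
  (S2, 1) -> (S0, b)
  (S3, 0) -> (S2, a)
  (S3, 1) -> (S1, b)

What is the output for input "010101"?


Step-by-step:
  (S0, 0) -> (S0, a)
  (S0, 1) -> (S0, b)
  (S0, 0) -> (S0, a)
  (S0, 1) -> (S0, b)
  (S0, 0) -> (S0, a)
  (S0, 1) -> (S0, b)

"ababab"


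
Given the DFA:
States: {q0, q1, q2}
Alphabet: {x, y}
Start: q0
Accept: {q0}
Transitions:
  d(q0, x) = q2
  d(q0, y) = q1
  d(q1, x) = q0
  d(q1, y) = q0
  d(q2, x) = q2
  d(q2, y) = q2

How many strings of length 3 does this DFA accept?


Enumerating all length-3 strings:
  "xxx" -> q2 [reject]
  "xxy" -> q2 [reject]
  "xyx" -> q2 [reject]
  "xyy" -> q2 [reject]
  "yxx" -> q2 [reject]
  "yxy" -> q1 [reject]
  "yyx" -> q2 [reject]
  "yyy" -> q1 [reject]

0 out of 8


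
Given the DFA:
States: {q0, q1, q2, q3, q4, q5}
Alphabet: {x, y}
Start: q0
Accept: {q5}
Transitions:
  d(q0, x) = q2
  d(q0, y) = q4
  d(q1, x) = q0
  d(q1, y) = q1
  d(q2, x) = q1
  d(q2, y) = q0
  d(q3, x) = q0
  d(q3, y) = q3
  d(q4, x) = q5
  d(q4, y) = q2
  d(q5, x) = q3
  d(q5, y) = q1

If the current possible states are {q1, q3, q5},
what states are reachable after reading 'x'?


Apply transition on 'x' from each current state:
  d(q1, x) = q0
  d(q3, x) = q0
  d(q5, x) = q3

{q0, q3}


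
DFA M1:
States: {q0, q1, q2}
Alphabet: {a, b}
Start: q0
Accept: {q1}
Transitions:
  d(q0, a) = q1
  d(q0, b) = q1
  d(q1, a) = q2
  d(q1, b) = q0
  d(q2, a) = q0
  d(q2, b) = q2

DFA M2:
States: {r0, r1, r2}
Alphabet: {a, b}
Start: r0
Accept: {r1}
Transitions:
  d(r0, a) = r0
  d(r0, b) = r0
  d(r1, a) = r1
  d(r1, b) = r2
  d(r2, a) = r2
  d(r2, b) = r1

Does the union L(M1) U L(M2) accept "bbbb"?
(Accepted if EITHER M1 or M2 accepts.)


M1: final=q0 accepted=False
M2: final=r0 accepted=False

No, union rejects (neither accepts)


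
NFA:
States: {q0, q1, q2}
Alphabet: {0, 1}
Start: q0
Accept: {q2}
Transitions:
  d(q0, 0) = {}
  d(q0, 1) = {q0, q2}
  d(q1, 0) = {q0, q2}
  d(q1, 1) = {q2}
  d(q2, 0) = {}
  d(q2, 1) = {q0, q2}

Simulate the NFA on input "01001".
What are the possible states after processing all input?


Start: {q0}
  --0--> {}
  --1--> {}
  --0--> {}
  --0--> {}
  --1--> {}

{} (empty set, no valid transitions)


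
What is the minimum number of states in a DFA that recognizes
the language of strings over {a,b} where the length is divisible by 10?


States track (length) mod 10.
Need 10 states: one per remainder 0..9; accept = remainder 0.

10


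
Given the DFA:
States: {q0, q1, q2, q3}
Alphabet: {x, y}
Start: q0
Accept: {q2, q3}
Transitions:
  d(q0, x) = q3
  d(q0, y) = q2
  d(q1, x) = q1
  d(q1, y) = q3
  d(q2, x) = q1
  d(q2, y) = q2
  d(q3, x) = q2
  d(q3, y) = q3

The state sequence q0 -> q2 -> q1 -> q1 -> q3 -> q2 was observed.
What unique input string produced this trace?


Trace back each transition to find the symbol:
  q0 --[y]--> q2
  q2 --[x]--> q1
  q1 --[x]--> q1
  q1 --[y]--> q3
  q3 --[x]--> q2

"yxxyx"


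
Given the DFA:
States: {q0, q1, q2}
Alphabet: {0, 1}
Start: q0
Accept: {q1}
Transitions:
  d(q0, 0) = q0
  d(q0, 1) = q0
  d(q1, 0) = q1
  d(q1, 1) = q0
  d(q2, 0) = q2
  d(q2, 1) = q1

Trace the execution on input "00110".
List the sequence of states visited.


Input: 00110
d(q0, 0) = q0
d(q0, 0) = q0
d(q0, 1) = q0
d(q0, 1) = q0
d(q0, 0) = q0


q0 -> q0 -> q0 -> q0 -> q0 -> q0


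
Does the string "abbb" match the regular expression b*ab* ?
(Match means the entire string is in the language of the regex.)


|string| = 4; first = 'a'; last = 'b'

Yes, "abbb" matches b*ab*


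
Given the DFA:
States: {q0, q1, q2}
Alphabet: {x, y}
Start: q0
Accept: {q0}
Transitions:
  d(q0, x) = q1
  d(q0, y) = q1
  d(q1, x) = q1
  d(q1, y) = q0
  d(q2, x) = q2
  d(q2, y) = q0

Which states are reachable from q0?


BFS from q0:
  layer 0: {q0}
  layer 1: {q1}

{q0, q1}


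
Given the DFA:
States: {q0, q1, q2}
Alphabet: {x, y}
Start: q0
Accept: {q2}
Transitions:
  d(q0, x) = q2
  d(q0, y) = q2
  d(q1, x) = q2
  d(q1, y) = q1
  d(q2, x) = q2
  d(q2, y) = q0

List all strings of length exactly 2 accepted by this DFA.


All strings of length 2: 4 total
Accepted: 2

"xx", "yx"


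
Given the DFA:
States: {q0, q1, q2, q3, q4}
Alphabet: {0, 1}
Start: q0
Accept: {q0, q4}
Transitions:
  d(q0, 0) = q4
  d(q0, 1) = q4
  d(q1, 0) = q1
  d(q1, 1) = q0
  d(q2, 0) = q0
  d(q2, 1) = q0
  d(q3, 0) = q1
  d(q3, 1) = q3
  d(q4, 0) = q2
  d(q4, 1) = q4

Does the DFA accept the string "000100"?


Trace: q0 -> q4 -> q2 -> q0 -> q4 -> q2 -> q0
Final state: q0
Accept states: {q0, q4}

Yes, accepted (final state q0 is an accept state)


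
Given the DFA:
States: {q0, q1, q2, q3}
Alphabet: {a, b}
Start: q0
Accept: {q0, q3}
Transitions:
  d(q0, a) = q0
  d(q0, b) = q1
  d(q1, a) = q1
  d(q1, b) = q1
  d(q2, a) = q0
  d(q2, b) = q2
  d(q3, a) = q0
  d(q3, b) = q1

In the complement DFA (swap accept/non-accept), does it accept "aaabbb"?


Trace: q0 -> q0 -> q0 -> q0 -> q1 -> q1 -> q1
Final: q1
Original accept: {q0, q3}
Complement: q1 is not in original accept

Yes, complement accepts (original rejects)


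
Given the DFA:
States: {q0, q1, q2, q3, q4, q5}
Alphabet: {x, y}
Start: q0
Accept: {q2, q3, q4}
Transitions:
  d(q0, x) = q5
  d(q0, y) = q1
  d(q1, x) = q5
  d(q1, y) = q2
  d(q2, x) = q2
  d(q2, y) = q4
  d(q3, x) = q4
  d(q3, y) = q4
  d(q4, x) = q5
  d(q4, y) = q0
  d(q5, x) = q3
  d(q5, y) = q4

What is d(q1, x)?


Looking up transition d(q1, x)

q5


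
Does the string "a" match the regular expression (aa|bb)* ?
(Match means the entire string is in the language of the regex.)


|string| = 1; first = 'a'; last = 'a'

No, "a" does not match (aa|bb)*


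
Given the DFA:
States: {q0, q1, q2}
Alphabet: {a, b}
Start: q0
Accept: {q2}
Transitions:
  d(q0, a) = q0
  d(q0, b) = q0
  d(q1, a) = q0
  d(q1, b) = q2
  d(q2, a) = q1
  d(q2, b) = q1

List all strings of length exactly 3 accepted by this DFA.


All strings of length 3: 8 total
Accepted: 0

None


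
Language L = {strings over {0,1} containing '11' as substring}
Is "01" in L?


'11' does not occur

No, "01" is not in L


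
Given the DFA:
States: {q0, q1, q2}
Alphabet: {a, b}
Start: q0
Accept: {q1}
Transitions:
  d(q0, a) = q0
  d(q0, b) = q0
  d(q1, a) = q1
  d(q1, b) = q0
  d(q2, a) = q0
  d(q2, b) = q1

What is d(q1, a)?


Looking up transition d(q1, a)

q1


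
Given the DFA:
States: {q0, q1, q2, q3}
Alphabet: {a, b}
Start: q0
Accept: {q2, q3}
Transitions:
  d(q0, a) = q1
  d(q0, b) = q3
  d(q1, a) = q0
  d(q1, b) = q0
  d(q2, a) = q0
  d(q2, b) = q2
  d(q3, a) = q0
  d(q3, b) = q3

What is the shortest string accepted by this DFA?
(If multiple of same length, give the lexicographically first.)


BFS by string length (lex-first path to each state shown):
  len 0: q0<-""
  len 1: q1<-"a", q3<-"b"
Found accept state at length 1.

"b"


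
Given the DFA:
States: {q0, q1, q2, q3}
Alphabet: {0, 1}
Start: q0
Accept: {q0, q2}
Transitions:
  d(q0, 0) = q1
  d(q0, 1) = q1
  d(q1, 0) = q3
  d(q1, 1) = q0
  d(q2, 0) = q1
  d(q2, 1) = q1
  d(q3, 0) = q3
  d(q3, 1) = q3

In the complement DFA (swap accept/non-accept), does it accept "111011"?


Trace: q0 -> q1 -> q0 -> q1 -> q3 -> q3 -> q3
Final: q3
Original accept: {q0, q2}
Complement: q3 is not in original accept

Yes, complement accepts (original rejects)


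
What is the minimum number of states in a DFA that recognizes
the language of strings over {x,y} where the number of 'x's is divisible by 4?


States track (count of 'x') mod 4.
Need 4 states: one per remainder 0..3; accept = remainder 0.

4


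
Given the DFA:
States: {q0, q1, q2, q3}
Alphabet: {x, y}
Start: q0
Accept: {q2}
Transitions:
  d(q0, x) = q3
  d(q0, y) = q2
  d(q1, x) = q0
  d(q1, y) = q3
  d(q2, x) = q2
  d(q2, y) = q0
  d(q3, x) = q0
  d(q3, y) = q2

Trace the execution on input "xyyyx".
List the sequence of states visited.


Input: xyyyx
d(q0, x) = q3
d(q3, y) = q2
d(q2, y) = q0
d(q0, y) = q2
d(q2, x) = q2


q0 -> q3 -> q2 -> q0 -> q2 -> q2


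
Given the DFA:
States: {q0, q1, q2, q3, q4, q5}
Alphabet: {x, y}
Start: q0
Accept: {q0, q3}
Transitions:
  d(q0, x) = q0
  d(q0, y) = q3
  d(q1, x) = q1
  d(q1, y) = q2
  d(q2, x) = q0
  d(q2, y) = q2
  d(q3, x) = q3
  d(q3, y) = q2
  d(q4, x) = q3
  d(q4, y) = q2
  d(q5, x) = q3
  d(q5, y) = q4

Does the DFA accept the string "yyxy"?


Trace: q0 -> q3 -> q2 -> q0 -> q3
Final state: q3
Accept states: {q0, q3}

Yes, accepted (final state q3 is an accept state)


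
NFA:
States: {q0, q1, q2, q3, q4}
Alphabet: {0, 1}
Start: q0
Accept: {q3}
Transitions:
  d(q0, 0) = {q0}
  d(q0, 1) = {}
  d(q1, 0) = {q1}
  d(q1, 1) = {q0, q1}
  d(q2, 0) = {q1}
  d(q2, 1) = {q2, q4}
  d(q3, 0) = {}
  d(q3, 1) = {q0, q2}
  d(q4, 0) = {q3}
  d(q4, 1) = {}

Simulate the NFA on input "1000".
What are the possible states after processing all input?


Start: {q0}
  --1--> {}
  --0--> {}
  --0--> {}
  --0--> {}

{} (empty set, no valid transitions)


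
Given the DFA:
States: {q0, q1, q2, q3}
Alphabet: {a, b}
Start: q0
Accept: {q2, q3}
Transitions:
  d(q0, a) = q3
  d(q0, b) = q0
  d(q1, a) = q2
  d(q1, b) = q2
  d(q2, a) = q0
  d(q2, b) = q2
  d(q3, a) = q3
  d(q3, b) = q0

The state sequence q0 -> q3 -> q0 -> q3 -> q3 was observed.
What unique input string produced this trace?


Trace back each transition to find the symbol:
  q0 --[a]--> q3
  q3 --[b]--> q0
  q0 --[a]--> q3
  q3 --[a]--> q3

"abaa"


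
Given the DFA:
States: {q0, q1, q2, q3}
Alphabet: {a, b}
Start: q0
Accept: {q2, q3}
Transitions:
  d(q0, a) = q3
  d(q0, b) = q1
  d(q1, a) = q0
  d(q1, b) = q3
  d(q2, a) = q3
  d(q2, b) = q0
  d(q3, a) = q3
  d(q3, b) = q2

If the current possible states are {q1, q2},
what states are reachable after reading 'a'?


Apply transition on 'a' from each current state:
  d(q1, a) = q0
  d(q2, a) = q3

{q0, q3}


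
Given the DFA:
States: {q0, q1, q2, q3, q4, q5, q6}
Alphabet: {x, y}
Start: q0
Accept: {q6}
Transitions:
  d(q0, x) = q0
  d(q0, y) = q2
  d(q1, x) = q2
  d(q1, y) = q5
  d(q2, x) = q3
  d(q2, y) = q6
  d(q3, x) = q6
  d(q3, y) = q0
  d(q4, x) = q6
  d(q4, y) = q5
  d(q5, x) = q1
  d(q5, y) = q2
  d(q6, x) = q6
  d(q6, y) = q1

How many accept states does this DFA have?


Accept states listed: {q6}
Counting: q6(1)

1


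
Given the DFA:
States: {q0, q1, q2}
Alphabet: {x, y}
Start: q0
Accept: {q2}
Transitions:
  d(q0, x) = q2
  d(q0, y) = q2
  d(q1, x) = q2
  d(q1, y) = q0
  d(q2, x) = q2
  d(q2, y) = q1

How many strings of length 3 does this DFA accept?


Enumerating all length-3 strings:
  "xxx" -> q2 [accept]
  "xxy" -> q1 [reject]
  "xyx" -> q2 [accept]
  "xyy" -> q0 [reject]
  "yxx" -> q2 [accept]
  "yxy" -> q1 [reject]
  "yyx" -> q2 [accept]
  "yyy" -> q0 [reject]

4 out of 8


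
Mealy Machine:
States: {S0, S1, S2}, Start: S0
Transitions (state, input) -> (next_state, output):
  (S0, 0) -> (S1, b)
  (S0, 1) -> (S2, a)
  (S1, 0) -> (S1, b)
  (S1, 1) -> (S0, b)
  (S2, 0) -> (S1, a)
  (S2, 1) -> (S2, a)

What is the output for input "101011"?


Step-by-step:
  (S0, 1) -> (S2, a)
  (S2, 0) -> (S1, a)
  (S1, 1) -> (S0, b)
  (S0, 0) -> (S1, b)
  (S1, 1) -> (S0, b)
  (S0, 1) -> (S2, a)

"aabbba"


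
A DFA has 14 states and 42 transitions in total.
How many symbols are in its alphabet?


Each state has exactly one transition per symbol.
|alphabet| = transitions / states = 42 / 14 = 3

3


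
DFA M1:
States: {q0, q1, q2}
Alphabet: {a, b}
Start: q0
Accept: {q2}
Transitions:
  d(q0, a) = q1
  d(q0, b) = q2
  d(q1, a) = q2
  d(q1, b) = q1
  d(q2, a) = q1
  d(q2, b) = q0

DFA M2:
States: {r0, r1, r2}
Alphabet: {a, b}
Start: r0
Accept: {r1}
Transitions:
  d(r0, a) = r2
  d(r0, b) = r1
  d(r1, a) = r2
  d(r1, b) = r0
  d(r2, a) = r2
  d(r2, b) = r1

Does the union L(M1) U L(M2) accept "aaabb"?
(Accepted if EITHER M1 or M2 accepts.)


M1: final=q1 accepted=False
M2: final=r0 accepted=False

No, union rejects (neither accepts)
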